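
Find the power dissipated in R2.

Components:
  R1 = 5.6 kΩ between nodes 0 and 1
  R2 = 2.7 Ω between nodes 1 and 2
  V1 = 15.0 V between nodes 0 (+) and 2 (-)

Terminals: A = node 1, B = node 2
Nodal analysis, taking node 2 as the 0 V reference.
Source V1 fixes V_0 = 15 V.
KCL at each unknown node (sum of currents leaving = 0; resistances in Ω):
  Node 1: (V_1 - 15)/5600 + (V_1 - 0)/2.7 = 0
Collecting terms: 0.3705 × V_1 = 0.002679  =>  V_1 = 0.007229 V
I_R2 = (V_1 - V_2)/R2 = (0.007229 - 0)/2.7 = 0.002677 A
P_R2 = I_R2² × R2 = (0.002677)² × 2.7 = 0.00001935 W

Final answer: 1.935e-05 W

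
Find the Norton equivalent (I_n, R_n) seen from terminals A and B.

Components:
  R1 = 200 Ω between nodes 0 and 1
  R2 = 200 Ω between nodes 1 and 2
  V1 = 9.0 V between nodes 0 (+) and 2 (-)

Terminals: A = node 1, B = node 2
Find the Thévenin equivalent first; then I_n = V_th/R_th and R_n = R_th.
Step 1 — V_th is the open-circuit voltage V_A - V_B (nothing connected across the terminals).
Nodal analysis, taking node 2 as the 0 V reference.
Source V1 fixes V_0 = 9 V.
KCL at each unknown node (sum of currents leaving = 0; resistances in Ω):
  Node 1: (V_1 - 9)/200 + (V_1 - 0)/200 = 0
Collecting terms: 0.01 × V_1 = 0.045  =>  V_1 = 4.5 V
V_th = V_1 - V_2 = 4.5 - 0 = 4.5 V
Step 2 — R_th: zero the source — replace V1 by a short circuit (node 2 merges into node 0) — and find the resistance seen between A (node 1) and B (node 0).
Reduce the network between node 1 (A) and node 0 (B) by series/parallel combination:
  Rp1 = R1 ‖ R2 (parallel, both between nodes 0 and 1) = 1/(1/200 + 1/200) = 100 Ω
R_th = 100 Ω
I_n = V_th/R_th = 4.5/100 = 0.045 A, and R_n = R_th = 100 Ω

Final answer: I_n = 0.045 A, R_n = 100 Ω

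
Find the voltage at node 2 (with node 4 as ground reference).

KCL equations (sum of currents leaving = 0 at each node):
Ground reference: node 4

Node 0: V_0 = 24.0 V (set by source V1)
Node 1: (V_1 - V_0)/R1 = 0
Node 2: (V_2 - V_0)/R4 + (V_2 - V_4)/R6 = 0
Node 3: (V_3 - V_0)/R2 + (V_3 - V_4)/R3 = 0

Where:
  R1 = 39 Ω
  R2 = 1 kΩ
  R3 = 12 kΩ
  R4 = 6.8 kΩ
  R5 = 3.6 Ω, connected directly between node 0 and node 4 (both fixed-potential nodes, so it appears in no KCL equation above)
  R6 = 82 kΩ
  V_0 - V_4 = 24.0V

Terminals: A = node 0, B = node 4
Nodal analysis, taking node 4 as the 0 V reference.
Source V1 fixes V_0 = 24 V.
KCL at each unknown node (sum of currents leaving = 0; resistances in Ω):
  Node 1: (V_1 - 24)/39 = 0
  Node 2: (V_2 - 24)/6800 + (V_2 - 0)/82000 = 0
  Node 3: (V_3 - 24)/1000 + (V_3 - 0)/12000 = 0
Collecting terms (coefficients in siemens):
  0.02564·V_1 = 0.6154
  0.0001593·V_2 = 0.003529
  0.001083·V_3 = 0.024
Solving these 3 simultaneous equations (Gaussian elimination) gives:
  V_1 = 24 V, V_2 = 22.16 V, V_3 = 22.15 V
The requested potential is V_2 = 22.16 V.

Final answer: V_2 = 22.16 V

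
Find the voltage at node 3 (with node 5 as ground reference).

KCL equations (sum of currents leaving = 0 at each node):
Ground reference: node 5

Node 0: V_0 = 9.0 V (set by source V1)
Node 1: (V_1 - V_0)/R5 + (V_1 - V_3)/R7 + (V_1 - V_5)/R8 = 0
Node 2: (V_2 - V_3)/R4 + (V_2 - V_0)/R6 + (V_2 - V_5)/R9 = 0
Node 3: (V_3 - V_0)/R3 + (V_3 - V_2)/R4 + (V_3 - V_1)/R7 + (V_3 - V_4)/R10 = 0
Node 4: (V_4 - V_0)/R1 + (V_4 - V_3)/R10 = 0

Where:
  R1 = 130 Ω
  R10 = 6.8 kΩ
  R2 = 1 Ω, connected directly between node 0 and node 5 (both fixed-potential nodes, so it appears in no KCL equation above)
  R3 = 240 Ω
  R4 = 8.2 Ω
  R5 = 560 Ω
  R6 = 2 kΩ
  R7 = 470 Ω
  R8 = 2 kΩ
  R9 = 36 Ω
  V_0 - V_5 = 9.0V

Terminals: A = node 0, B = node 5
Nodal analysis, taking node 5 as the 0 V reference.
Source V1 fixes V_0 = 9 V.
KCL at each unknown node (sum of currents leaving = 0; resistances in Ω):
  Node 1: (V_1 - 9)/560 + (V_1 - V_3)/470 + (V_1 - 0)/2000 = 0
  Node 2: (V_2 - V_3)/8.2 + (V_2 - 9)/2000 + (V_2 - 0)/36 = 0
  Node 3: (V_3 - 9)/240 + (V_3 - V_2)/8.2 + (V_3 - V_1)/470 + (V_3 - V_4)/6800 = 0
  Node 4: (V_4 - 9)/130 + (V_4 - V_3)/6800 = 0
Collecting terms (coefficients in siemens):
  0.004413·V_1 - 0.002128·V_3 = 0.01607
  0.1502·V_2 - 0.122·V_3 = 0.0045
  0.1284·V_3 - 0.002128·V_1 - 0.122·V_2 - 0.0001471·V_4 = 0.0375
  0.007839·V_4 - 0.0001471·V_3 = 0.06923
Solving these 4 simultaneous equations (Gaussian elimination) gives:
  V_1 = 4.495 V, V_2 = 1.466 V, V_3 = 1.77 V, V_4 = 8.864 V
The requested potential is V_3 = 1.77 V.

Final answer: V_3 = 1.77 V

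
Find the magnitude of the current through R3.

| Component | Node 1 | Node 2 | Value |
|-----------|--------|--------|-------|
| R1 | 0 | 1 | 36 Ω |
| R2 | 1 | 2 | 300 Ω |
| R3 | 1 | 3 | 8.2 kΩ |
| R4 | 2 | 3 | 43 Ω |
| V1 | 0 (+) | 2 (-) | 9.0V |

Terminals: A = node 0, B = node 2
Nodal analysis, taking node 2 as the 0 V reference.
Source V1 fixes V_0 = 9 V.
KCL at each unknown node (sum of currents leaving = 0; resistances in Ω):
  Node 1: (V_1 - 9)/36 + (V_1 - 0)/300 + (V_1 - V_3)/8200 = 0
  Node 3: (V_3 - V_1)/8200 + (V_3 - 0)/43 = 0
Collecting terms (coefficients in siemens):
  0.03123·V_1 - 0.000122·V_3 = 0.25
  0.02338·V_3 - 0.000122·V_1 = 0
Determinant D = (0.03123)(0.02338) - (-0.000122)(-0.000122) = 0.0007301
V_1 = [(0.25)(0.02338) - (-0.000122)(0)]/D = 8.005 V
V_3 = [(0.03123)(0) - (0.25)(-0.000122)]/D = 0.04176 V
I_R3 = (V_1 - V_3)/R3 = (8.005 - 0.04176)/8200 = 0.0009711 A
|I_R3| = 0.0009711 A

Final answer: |I_R3| = 0.0009711 A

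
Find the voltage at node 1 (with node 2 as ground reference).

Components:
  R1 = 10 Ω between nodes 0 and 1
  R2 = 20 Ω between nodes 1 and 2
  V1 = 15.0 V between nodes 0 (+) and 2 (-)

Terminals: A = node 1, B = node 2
Nodal analysis, taking node 2 as the 0 V reference.
Source V1 fixes V_0 = 15 V.
KCL at each unknown node (sum of currents leaving = 0; resistances in Ω):
  Node 1: (V_1 - 15)/10 + (V_1 - 0)/20 = 0
Collecting terms: 0.15 × V_1 = 1.5  =>  V_1 = 10 V
The requested potential is V_1 = 10 V.

Final answer: V_1 = 10 V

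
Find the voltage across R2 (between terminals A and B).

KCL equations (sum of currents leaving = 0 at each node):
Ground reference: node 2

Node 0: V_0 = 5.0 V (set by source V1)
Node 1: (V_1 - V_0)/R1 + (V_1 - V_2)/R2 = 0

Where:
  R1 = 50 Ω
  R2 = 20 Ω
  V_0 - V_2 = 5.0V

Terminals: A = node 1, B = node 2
R1 and R2 are in series across V1 (node 0 → node 1 → node 2), and the output A–B is taken across R2, so this is a voltage divider.
Series current: I = V1/(R1 + R2) = 5/(50 + 20) = 5/70 = 0.07143 A
V_R2 = I × R2 = V1 × R2/(R1 + R2) = 5 × 20/70 = 1.429 V

Final answer: 1.429 V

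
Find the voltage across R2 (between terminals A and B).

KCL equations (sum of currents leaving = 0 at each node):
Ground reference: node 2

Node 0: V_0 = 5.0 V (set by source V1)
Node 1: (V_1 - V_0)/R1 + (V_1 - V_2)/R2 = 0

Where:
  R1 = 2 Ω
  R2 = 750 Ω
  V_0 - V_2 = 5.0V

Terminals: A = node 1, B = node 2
R1 and R2 are in series across V1 (node 0 → node 1 → node 2), and the output A–B is taken across R2, so this is a voltage divider.
Series current: I = V1/(R1 + R2) = 5/(2 + 750) = 5/752 = 0.006649 A
V_R2 = I × R2 = V1 × R2/(R1 + R2) = 5 × 750/752 = 4.987 V

Final answer: 4.987 V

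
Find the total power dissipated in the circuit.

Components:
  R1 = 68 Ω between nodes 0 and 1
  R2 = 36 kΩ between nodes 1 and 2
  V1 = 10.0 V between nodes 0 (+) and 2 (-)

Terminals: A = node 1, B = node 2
Nodal analysis, taking node 2 as the 0 V reference.
Source V1 fixes V_0 = 10 V.
KCL at each unknown node (sum of currents leaving = 0; resistances in Ω):
  Node 1: (V_1 - 10)/68 + (V_1 - 0)/36000 = 0
Collecting terms: 0.01473 × V_1 = 0.1471  =>  V_1 = 9.981 V
Power in each resistor, P = (ΔV)²/R:
  P_R1 = (10 - 9.981)²/68 = 0.000005227 W
  P_R2 = (9.981 - 0)²/36000 = 0.002767 W
P_total = P_R1 + P_R2 = 0.002773 W

Final answer: 0.002773 W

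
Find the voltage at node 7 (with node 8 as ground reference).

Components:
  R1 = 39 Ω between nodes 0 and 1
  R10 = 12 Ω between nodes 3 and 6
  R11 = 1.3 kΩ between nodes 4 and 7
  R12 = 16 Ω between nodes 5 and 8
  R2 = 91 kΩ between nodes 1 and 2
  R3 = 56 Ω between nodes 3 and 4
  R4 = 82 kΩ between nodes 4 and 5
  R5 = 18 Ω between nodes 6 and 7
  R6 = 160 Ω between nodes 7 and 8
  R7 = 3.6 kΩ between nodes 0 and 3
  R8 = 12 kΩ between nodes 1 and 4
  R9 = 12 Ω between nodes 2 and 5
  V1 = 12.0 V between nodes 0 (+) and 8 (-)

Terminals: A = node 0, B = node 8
Nodal analysis, taking node 8 as the 0 V reference.
Source V1 fixes V_0 = 12 V.
KCL at each unknown node (sum of currents leaving = 0; resistances in Ω):
  Node 1: (V_1 - 12)/39 + (V_1 - V_2)/91000 + (V_1 - V_4)/12000 = 0
  Node 2: (V_2 - V_1)/91000 + (V_2 - V_5)/12 = 0
  Node 3: (V_3 - V_4)/56 + (V_3 - 12)/3600 + (V_3 - V_6)/12 = 0
  Node 4: (V_4 - V_3)/56 + (V_4 - V_5)/82000 + (V_4 - V_1)/12000 + (V_4 - V_7)/1300 = 0
  Node 5: (V_5 - V_4)/82000 + (V_5 - V_2)/12 + (V_5 - 0)/16 = 0
  Node 6: (V_6 - V_7)/18 + (V_6 - V_3)/12 = 0
  Node 7: (V_7 - V_6)/18 + (V_7 - 0)/160 + (V_7 - V_4)/1300 = 0
Collecting terms (coefficients in siemens):
  0.02574·V_1 - 0.00001099·V_2 - 0.00008333·V_4 = 0.3077
  0.08334·V_2 - 0.00001099·V_1 - 0.08333·V_5 = 0
  0.1015·V_3 - 0.01786·V_4 - 0.08333·V_6 = 0.003333
  0.01872·V_4 - 0.00008333·V_1 - 0.01786·V_3 - 0.0000122·V_5 - 0.0007692·V_7 = 0
  0.1458·V_5 - 0.08333·V_2 - 0.0000122·V_4 = 0
  0.1389·V_6 - 0.08333·V_3 - 0.05556·V_7 = 0
  0.06257·V_7 - 0.0007692·V_4 - 0.05556·V_6 = 0
Solving these 7 simultaneous equations (Gaussian elimination) gives:
  V_1 = 11.96 V, V_2 = 0.003836 V, V_3 = 0.764 V, V_4 = 0.8085 V
  V_5 = 0.002259 V, V_6 = 0.717 V, V_7 = 0.6465 V
The requested potential is V_7 = 0.6465 V.

Final answer: V_7 = 0.6465 V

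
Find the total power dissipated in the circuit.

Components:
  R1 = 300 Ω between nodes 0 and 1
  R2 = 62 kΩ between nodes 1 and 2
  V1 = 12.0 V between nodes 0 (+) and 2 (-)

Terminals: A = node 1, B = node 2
Nodal analysis, taking node 2 as the 0 V reference.
Source V1 fixes V_0 = 12 V.
KCL at each unknown node (sum of currents leaving = 0; resistances in Ω):
  Node 1: (V_1 - 12)/300 + (V_1 - 0)/62000 = 0
Collecting terms: 0.003349 × V_1 = 0.04  =>  V_1 = 11.94 V
Power in each resistor, P = (ΔV)²/R:
  P_R1 = (12 - 11.94)²/300 = 0.00001113 W
  P_R2 = (11.94 - 0)²/62000 = 0.0023 W
P_total = P_R1 + P_R2 = 0.002311 W

Final answer: 0.002311 W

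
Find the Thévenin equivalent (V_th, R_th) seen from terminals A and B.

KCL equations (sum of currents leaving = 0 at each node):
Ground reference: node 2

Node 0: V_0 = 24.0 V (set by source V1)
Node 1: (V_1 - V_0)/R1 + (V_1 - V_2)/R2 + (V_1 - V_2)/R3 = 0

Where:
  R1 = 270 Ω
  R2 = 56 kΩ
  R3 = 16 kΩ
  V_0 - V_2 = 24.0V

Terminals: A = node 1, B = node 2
Step 1 — V_th is the open-circuit voltage V_A - V_B (nothing connected across the terminals).
Nodal analysis, taking node 2 as the 0 V reference.
Source V1 fixes V_0 = 24 V.
KCL at each unknown node (sum of currents leaving = 0; resistances in Ω):
  Node 1: (V_1 - 24)/270 + (V_1 - 0)/56000 + (V_1 - 0)/16000 = 0
Collecting terms: 0.003784 × V_1 = 0.08889  =>  V_1 = 23.49 V
V_th = V_1 - V_2 = 23.49 - 0 = 23.49 V
Step 2 — R_th: zero the source — replace V1 by a short circuit (node 2 merges into node 0) — and find the resistance seen between A (node 1) and B (node 0).
Reduce the network between node 1 (A) and node 0 (B) by series/parallel combination:
  Rp1 = R1 ‖ R2 ‖ R3 (parallel, all between nodes 0 and 1) = 1/(1/270 + 1/56000 + 1/16000) = 264.3 Ω
R_th = 264.3 Ω

Final answer: V_th = 23.49 V, R_th = 264.3 Ω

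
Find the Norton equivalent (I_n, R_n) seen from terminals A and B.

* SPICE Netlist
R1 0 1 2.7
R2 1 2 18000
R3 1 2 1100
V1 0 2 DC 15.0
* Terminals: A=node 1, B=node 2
Find the Thévenin equivalent first; then I_n = V_th/R_th and R_n = R_th.
Step 1 — V_th is the open-circuit voltage V_A - V_B (nothing connected across the terminals).
Nodal analysis, taking node 2 as the 0 V reference.
Source V1 fixes V_0 = 15 V.
KCL at each unknown node (sum of currents leaving = 0; resistances in Ω):
  Node 1: (V_1 - 15)/2.7 + (V_1 - 0)/18000 + (V_1 - 0)/1100 = 0
Collecting terms: 0.3713 × V_1 = 5.556  =>  V_1 = 14.96 V
V_th = V_1 - V_2 = 14.96 - 0 = 14.96 V
Step 2 — R_th: zero the source — replace V1 by a short circuit (node 2 merges into node 0) — and find the resistance seen between A (node 1) and B (node 0).
Reduce the network between node 1 (A) and node 0 (B) by series/parallel combination:
  Rp1 = R1 ‖ R2 ‖ R3 (parallel, all between nodes 0 and 1) = 1/(1/2.7 + 1/18000 + 1/1100) = 2.693 Ω
R_th = 2.693 Ω
I_n = V_th/R_th = 14.96/2.693 = 5.556 A, and R_n = R_th = 2.693 Ω

Final answer: I_n = 5.556 A, R_n = 2.693 Ω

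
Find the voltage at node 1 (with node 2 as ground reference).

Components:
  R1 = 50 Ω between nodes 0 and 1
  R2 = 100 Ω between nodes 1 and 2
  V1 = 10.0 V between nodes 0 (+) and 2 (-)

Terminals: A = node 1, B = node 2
Nodal analysis, taking node 2 as the 0 V reference.
Source V1 fixes V_0 = 10 V.
KCL at each unknown node (sum of currents leaving = 0; resistances in Ω):
  Node 1: (V_1 - 10)/50 + (V_1 - 0)/100 = 0
Collecting terms: 0.03 × V_1 = 0.2  =>  V_1 = 6.667 V
The requested potential is V_1 = 6.667 V.

Final answer: V_1 = 6.667 V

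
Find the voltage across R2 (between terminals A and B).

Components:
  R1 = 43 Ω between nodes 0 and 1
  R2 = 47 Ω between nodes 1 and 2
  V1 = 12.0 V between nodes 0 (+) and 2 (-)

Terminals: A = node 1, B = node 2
R1 and R2 are in series across V1 (node 0 → node 1 → node 2), and the output A–B is taken across R2, so this is a voltage divider.
Series current: I = V1/(R1 + R2) = 12/(43 + 47) = 12/90 = 0.1333 A
V_R2 = I × R2 = V1 × R2/(R1 + R2) = 12 × 47/90 = 6.267 V

Final answer: 6.267 V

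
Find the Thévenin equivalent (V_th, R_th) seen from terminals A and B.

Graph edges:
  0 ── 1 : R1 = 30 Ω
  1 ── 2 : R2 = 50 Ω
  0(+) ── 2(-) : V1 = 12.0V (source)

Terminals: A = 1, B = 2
Step 1 — V_th is the open-circuit voltage V_A - V_B (nothing connected across the terminals).
Nodal analysis, taking node 2 as the 0 V reference.
Source V1 fixes V_0 = 12 V.
KCL at each unknown node (sum of currents leaving = 0; resistances in Ω):
  Node 1: (V_1 - 12)/30 + (V_1 - 0)/50 = 0
Collecting terms: 0.05333 × V_1 = 0.4  =>  V_1 = 7.5 V
V_th = V_1 - V_2 = 7.5 - 0 = 7.5 V
Step 2 — R_th: zero the source — replace V1 by a short circuit (node 2 merges into node 0) — and find the resistance seen between A (node 1) and B (node 0).
Reduce the network between node 1 (A) and node 0 (B) by series/parallel combination:
  Rp1 = R1 ‖ R2 (parallel, both between nodes 0 and 1) = 1/(1/30 + 1/50) = 18.75 Ω
R_th = 18.75 Ω

Final answer: V_th = 7.5 V, R_th = 18.75 Ω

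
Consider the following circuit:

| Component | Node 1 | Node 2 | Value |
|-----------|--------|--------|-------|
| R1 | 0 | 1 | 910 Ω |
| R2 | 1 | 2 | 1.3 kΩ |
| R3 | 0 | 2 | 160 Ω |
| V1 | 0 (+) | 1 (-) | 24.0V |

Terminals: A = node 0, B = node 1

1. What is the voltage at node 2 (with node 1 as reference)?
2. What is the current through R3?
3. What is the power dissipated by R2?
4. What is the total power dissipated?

Nodal analysis, taking node 1 as the 0 V reference.
Source V1 fixes V_0 = 24 V.
KCL at each unknown node (sum of currents leaving = 0; resistances in Ω):
  Node 2: (V_2 - 0)/1300 + (V_2 - 24)/160 = 0
Collecting terms: 0.007019 × V_2 = 0.15  =>  V_2 = 21.37 V
Part 1:
  Read off the nodal solution: V_2 = 21.37 V
Part 2:
  I_R3 = (V_0 - V_2)/R3 = (24 - 21.37)/160 = 0.01644 A
  Magnitude: I_R3 = 0.01644 A
Part 3:
  I_R2 = (V_1 - V_2)/R2 = (0 - 21.37)/1300 = -0.01644 A
  P_R2 = I_R2² × R2 = (-0.01644)² × 1300 = 0.3513 W
Part 4:
  Power in each resistor, P = (ΔV)²/R:
    P_R1 = (24 - 0)²/910 = 0.633 W
    P_R2 = (0 - 21.37)²/1300 = 0.3513 W
    P_R3 = (24 - 21.37)²/160 = 0.04324 W
  P_total = P_R1 + P_R2 + P_R3 = 1.027 W

Final answers:
1. V_2 = 21.37 V
2. I_R3 = 0.01644 A
3. P_R2 = 0.3513 W
4. P_total = 1.027 W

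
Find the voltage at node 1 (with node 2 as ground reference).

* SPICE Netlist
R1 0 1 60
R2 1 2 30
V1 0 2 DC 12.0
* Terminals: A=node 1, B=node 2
Nodal analysis, taking node 2 as the 0 V reference.
Source V1 fixes V_0 = 12 V.
KCL at each unknown node (sum of currents leaving = 0; resistances in Ω):
  Node 1: (V_1 - 12)/60 + (V_1 - 0)/30 = 0
Collecting terms: 0.05 × V_1 = 0.2  =>  V_1 = 4 V
The requested potential is V_1 = 4 V.

Final answer: V_1 = 4 V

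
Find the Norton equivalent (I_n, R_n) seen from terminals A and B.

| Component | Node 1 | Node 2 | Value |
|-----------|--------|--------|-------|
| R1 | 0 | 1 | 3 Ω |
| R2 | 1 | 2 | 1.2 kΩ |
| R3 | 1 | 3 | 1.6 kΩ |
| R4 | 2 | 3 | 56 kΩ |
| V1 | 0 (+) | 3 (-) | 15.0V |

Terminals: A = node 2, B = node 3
Find the Thévenin equivalent first; then I_n = V_th/R_th and R_n = R_th.
Step 1 — V_th is the open-circuit voltage V_A - V_B (nothing connected across the terminals).
Nodal analysis, taking node 3 as the 0 V reference.
Source V1 fixes V_0 = 15 V.
KCL at each unknown node (sum of currents leaving = 0; resistances in Ω):
  Node 1: (V_1 - 15)/3 + (V_1 - V_2)/1200 + (V_1 - 0)/1600 = 0
  Node 2: (V_2 - V_1)/1200 + (V_2 - 0)/56000 = 0
Collecting terms (coefficients in siemens):
  0.3348·V_1 - 0.0008333·V_2 = 5
  0.0008512·V_2 - 0.0008333·V_1 = 0
Determinant D = (0.3348)(0.0008512) - (-0.0008333)(-0.0008333) = 0.0002843
V_1 = [(5)(0.0008512) - (-0.0008333)(0)]/D = 14.97 V
V_2 = [(0.3348)(0) - (5)(-0.0008333)]/D = 14.66 V
V_th = V_2 - V_3 = 14.66 - 0 = 14.66 V
Step 2 — R_th: zero the source — replace V1 by a short circuit (node 3 merges into node 0) — and find the resistance seen between A (node 2) and B (node 0).
Reduce the network between node 2 (A) and node 0 (B) by series/parallel combination:
  Rp1 = R1 ‖ R3 (parallel, both between nodes 0 and 1) = 1/(1/3 + 1/1600) = 2.994 Ω
  Rs1 = R2 + Rp1 (series, joined only at node 1) = 1200 + 2.994 = 1203 Ω
  Rp2 = R4 ‖ Rs1 (parallel, both between nodes 0 and 2) = 1/(1/56000 + 1/1203) = 1178 Ω
R_th = 1.178 kΩ
I_n = V_th/R_th = 14.66/1178 = 0.01245 A, and R_n = R_th = 1.178 kΩ

Final answer: I_n = 0.01245 A, R_n = 1.178 kΩ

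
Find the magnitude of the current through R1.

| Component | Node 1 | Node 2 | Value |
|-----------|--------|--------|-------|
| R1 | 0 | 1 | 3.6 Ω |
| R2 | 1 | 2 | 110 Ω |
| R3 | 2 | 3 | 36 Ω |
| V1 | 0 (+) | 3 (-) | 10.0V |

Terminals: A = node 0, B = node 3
Nodal analysis, taking node 3 as the 0 V reference.
Source V1 fixes V_0 = 10 V.
KCL at each unknown node (sum of currents leaving = 0; resistances in Ω):
  Node 1: (V_1 - 10)/3.6 + (V_1 - V_2)/110 = 0
  Node 2: (V_2 - V_1)/110 + (V_2 - 0)/36 = 0
Collecting terms (coefficients in siemens):
  0.2869·V_1 - 0.009091·V_2 = 2.778
  0.03687·V_2 - 0.009091·V_1 = 0
Determinant D = (0.2869)(0.03687) - (-0.009091)(-0.009091) = 0.01049
V_1 = [(2.778)(0.03687) - (-0.009091)(0)]/D = 9.759 V
V_2 = [(0.2869)(0) - (2.778)(-0.009091)]/D = 2.406 V
I_R1 = (V_0 - V_1)/R1 = (10 - 9.759)/3.6 = 0.06684 A
|I_R1| = 0.06684 A

Final answer: |I_R1| = 0.06684 A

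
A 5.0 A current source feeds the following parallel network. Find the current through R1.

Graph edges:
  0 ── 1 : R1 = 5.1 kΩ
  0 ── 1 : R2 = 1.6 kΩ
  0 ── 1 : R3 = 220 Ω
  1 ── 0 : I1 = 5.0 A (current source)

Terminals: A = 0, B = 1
All resistors sit directly between nodes 0 and 1, so they are in parallel and share one voltage V; the full source current 5 A splits among them.
1/R_par = 1/5100 + 1/1600 + 1/220 = 0.005367 S  =>  R_par = 186.3 Ω
V = I × R_par = 5 × 186.3 = 931.7 V
I_R1 = V/R1 = 931.7/5100 = 0.1827 A

Final answer: 0.1827 A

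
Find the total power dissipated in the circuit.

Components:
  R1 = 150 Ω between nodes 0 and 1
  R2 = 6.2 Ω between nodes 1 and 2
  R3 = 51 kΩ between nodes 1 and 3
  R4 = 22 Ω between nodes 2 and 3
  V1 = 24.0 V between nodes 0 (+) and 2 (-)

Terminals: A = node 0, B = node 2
Nodal analysis, taking node 2 as the 0 V reference.
Source V1 fixes V_0 = 24 V.
KCL at each unknown node (sum of currents leaving = 0; resistances in Ω):
  Node 1: (V_1 - 24)/150 + (V_1 - 0)/6.2 + (V_1 - V_3)/51000 = 0
  Node 3: (V_3 - V_1)/51000 + (V_3 - 0)/22 = 0
Collecting terms (coefficients in siemens):
  0.168·V_1 - 0.00001961·V_3 = 0.16
  0.04547·V_3 - 0.00001961·V_1 = 0
Determinant D = (0.168)(0.04547) - (-0.00001961)(-0.00001961) = 0.007639
V_1 = [(0.16)(0.04547) - (-0.00001961)(0)]/D = 0.9525 V
V_3 = [(0.168)(0) - (0.16)(-0.00001961)]/D = 0.0004107 V
Power in each resistor, P = (ΔV)²/R:
  P_R1 = (24 - 0.9525)²/150 = 3.541 W
  P_R2 = (0.9525 - 0)²/6.2 = 0.1463 W
  P_R3 = (0.9525 - 0.0004107)²/51000 = 0.00001777 W
  P_R4 = (0 - 0.0004107)²/22 = 0.000000007667 W
P_total = P_R1 + P_R2 + P_R3 + P_R4 = 3.688 W

Final answer: 3.688 W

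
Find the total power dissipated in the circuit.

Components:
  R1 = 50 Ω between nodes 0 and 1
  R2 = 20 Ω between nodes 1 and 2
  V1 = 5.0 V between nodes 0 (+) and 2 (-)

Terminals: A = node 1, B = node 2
Nodal analysis, taking node 2 as the 0 V reference.
Source V1 fixes V_0 = 5 V.
KCL at each unknown node (sum of currents leaving = 0; resistances in Ω):
  Node 1: (V_1 - 5)/50 + (V_1 - 0)/20 = 0
Collecting terms: 0.07 × V_1 = 0.1  =>  V_1 = 1.429 V
Power in each resistor, P = (ΔV)²/R:
  P_R1 = (5 - 1.429)²/50 = 0.2551 W
  P_R2 = (1.429 - 0)²/20 = 0.102 W
P_total = P_R1 + P_R2 = 0.3571 W

Final answer: 0.3571 W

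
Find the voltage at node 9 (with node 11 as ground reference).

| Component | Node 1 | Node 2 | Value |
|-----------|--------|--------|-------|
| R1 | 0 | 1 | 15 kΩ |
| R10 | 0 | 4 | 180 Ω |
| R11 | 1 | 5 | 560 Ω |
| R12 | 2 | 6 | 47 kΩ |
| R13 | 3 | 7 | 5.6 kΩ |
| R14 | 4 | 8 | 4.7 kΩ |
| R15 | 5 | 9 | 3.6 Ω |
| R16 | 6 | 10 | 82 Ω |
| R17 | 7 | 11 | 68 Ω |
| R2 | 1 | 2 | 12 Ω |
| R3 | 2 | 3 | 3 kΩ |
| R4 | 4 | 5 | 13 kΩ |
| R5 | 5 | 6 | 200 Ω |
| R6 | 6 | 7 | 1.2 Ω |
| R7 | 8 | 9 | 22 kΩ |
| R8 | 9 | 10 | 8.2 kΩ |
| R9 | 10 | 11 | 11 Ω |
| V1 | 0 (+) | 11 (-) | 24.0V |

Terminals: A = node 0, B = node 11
Nodal analysis, taking node 11 as the 0 V reference.
Source V1 fixes V_0 = 24 V.
KCL at each unknown node (sum of currents leaving = 0; resistances in Ω):
  Node 1: (V_1 - 24)/15000 + (V_1 - V_2)/12 + (V_1 - V_5)/560 = 0
  Node 2: (V_2 - V_1)/12 + (V_2 - V_3)/3000 + (V_2 - V_6)/47000 = 0
  Node 3: (V_3 - V_2)/3000 + (V_3 - V_7)/5600 = 0
  Node 4: (V_4 - V_5)/13000 + (V_4 - 24)/180 + (V_4 - V_8)/4700 = 0
  Node 5: (V_5 - V_4)/13000 + (V_5 - V_6)/200 + (V_5 - V_1)/560 + (V_5 - V_9)/3.6 = 0
  Node 6: (V_6 - V_5)/200 + (V_6 - V_7)/1.2 + (V_6 - V_2)/47000 + (V_6 - V_10)/82 = 0
  Node 7: (V_7 - V_6)/1.2 + (V_7 - V_3)/5600 + (V_7 - 0)/68 = 0
  Node 8: (V_8 - V_9)/22000 + (V_8 - V_4)/4700 = 0
  Node 9: (V_9 - V_8)/22000 + (V_9 - V_10)/8200 + (V_9 - V_5)/3.6 = 0
  Node 10: (V_10 - V_9)/8200 + (V_10 - 0)/11 + (V_10 - V_6)/82 = 0
Collecting terms (coefficients in siemens):
  0.08519·V_1 - 0.08333·V_2 - 0.001786·V_5 = 0.0016
  0.08369·V_2 - 0.08333·V_1 - 0.0003333·V_3 - 0.00002128·V_6 = 0
  0.0005119·V_3 - 0.0003333·V_2 - 0.0001786·V_7 = 0
  0.005845·V_4 - 0.00007692·V_5 - 0.0002128·V_8 = 0.1333
  0.2846·V_5 - 0.001786·V_1 - 0.00007692·V_4 - 0.005·V_6 - 0.2778·V_9 = 0
  0.8505·V_6 - 0.00002128·V_2 - 0.005·V_5 - 0.8333·V_7 - 0.0122·V_10 = 0
  0.8482·V_7 - 0.0001786·V_3 - 0.8333·V_6 = 0
  0.0002582·V_8 - 0.0002128·V_4 - 0.00004545·V_9 = 0
  0.2779·V_9 - 0.2778·V_5 - 0.00004545·V_8 - 0.000122·V_10 = 0
  0.1032·V_10 - 0.0122·V_6 - 0.000122·V_9 = 0
Solving these 10 simultaneous equations (Gaussian elimination) gives:
  V_1 = 1.633 V, V_2 = 1.63 V, V_3 = 1.116 V, V_4 = 23.53 V
  V_5 = 0.9112 V, V_6 = 0.1579 V, V_7 = 0.1554 V, V_8 = 19.55 V
  V_9 = 0.9139 V, V_10 = 0.01973 V
The requested potential is V_9 = 0.9139 V.

Final answer: V_9 = 0.9139 V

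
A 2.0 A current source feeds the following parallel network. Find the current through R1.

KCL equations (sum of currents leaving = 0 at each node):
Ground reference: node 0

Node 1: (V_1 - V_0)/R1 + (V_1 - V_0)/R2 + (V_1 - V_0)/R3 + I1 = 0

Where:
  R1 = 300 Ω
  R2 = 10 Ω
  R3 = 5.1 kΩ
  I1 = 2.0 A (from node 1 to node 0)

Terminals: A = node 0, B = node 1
All resistors sit directly between nodes 0 and 1, so they are in parallel and share one voltage V; the full source current 2 A splits among them.
1/R_par = 1/300 + 1/10 + 1/5100 = 0.1035 S  =>  R_par = 9.659 Ω
V = I × R_par = 2 × 9.659 = 19.32 V
I_R1 = V/R1 = 19.32/300 = 0.06439 A

Final answer: 0.06439 A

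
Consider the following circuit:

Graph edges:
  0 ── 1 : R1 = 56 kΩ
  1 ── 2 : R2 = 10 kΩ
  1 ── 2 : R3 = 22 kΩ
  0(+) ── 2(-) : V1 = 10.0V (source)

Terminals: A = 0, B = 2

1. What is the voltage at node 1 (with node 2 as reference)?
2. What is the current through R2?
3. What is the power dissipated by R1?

Nodal analysis, taking node 2 as the 0 V reference.
Source V1 fixes V_0 = 10 V.
KCL at each unknown node (sum of currents leaving = 0; resistances in Ω):
  Node 1: (V_1 - 10)/56000 + (V_1 - 0)/10000 + (V_1 - 0)/22000 = 0
Collecting terms: 0.0001633 × V_1 = 0.0001786  =>  V_1 = 1.093 V
Part 1:
  Read off the nodal solution: V_1 = 1.093 V
Part 2:
  I_R2 = (V_1 - V_2)/R2 = (1.093 - 0)/10000 = 0.0001093 A
  Magnitude: I_R2 = 0.0001093 A
Part 3:
  I_R1 = (V_0 - V_1)/R1 = (10 - 1.093)/56000 = 0.000159 A
  P_R1 = I_R1² × R1 = (0.000159)² × 56000 = 0.001417 W

Final answers:
1. V_1 = 1.093 V
2. I_R2 = 0.0001093 A
3. P_R1 = 0.001417 W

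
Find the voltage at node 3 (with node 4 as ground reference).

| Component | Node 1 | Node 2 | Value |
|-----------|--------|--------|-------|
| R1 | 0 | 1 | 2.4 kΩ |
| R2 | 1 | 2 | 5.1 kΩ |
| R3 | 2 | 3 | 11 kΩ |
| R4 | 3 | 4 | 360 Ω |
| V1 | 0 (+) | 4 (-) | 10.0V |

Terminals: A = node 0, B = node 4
Nodal analysis, taking node 4 as the 0 V reference.
Source V1 fixes V_0 = 10 V.
KCL at each unknown node (sum of currents leaving = 0; resistances in Ω):
  Node 1: (V_1 - 10)/2400 + (V_1 - V_2)/5100 = 0
  Node 2: (V_2 - V_1)/5100 + (V_2 - V_3)/11000 = 0
  Node 3: (V_3 - V_2)/11000 + (V_3 - 0)/360 = 0
Collecting terms (coefficients in siemens):
  0.0006127·V_1 - 0.0001961·V_2 = 0.004167
  0.000287·V_2 - 0.0001961·V_1 - 0.00009091·V_3 = 0
  0.002869·V_3 - 0.00009091·V_2 = 0
Solving these 3 simultaneous equations (Gaussian elimination) gives:
  V_1 = 8.727 V, V_2 = 6.023 V, V_3 = 0.1909 V
The requested potential is V_3 = 0.1909 V.

Final answer: V_3 = 0.1909 V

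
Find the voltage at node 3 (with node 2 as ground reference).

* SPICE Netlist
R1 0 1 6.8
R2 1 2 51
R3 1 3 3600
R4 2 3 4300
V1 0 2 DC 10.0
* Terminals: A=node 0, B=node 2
Nodal analysis, taking node 2 as the 0 V reference.
Source V1 fixes V_0 = 10 V.
KCL at each unknown node (sum of currents leaving = 0; resistances in Ω):
  Node 1: (V_1 - 10)/6.8 + (V_1 - 0)/51 + (V_1 - V_3)/3600 = 0
  Node 3: (V_3 - V_1)/3600 + (V_3 - 0)/4300 = 0
Collecting terms (coefficients in siemens):
  0.1669·V_1 - 0.0002778·V_3 = 1.471
  0.0005103·V_3 - 0.0002778·V_1 = 0
Determinant D = (0.1669)(0.0005103) - (-0.0002778)(-0.0002778) = 0.00008512
V_1 = [(1.471)(0.0005103) - (-0.0002778)(0)]/D = 8.817 V
V_3 = [(0.1669)(0) - (1.471)(-0.0002778)]/D = 4.799 V
The requested potential is V_3 = 4.799 V.

Final answer: V_3 = 4.799 V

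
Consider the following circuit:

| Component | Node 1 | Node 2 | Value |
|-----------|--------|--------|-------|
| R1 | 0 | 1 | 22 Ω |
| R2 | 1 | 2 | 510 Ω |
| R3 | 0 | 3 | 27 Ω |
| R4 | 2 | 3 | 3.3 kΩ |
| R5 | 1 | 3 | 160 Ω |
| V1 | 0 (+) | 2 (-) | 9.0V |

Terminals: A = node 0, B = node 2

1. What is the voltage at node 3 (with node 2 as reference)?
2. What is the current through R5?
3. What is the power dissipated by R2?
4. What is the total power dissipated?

Nodal analysis, taking node 2 as the 0 V reference.
Source V1 fixes V_0 = 9 V.
KCL at each unknown node (sum of currents leaving = 0; resistances in Ω):
  Node 1: (V_1 - 9)/22 + (V_1 - 0)/510 + (V_1 - V_3)/160 = 0
  Node 3: (V_3 - 9)/27 + (V_3 - 0)/3300 + (V_3 - V_1)/160 = 0
Collecting terms (coefficients in siemens):
  0.05367·V_1 - 0.00625·V_3 = 0.4091
  0.04359·V_3 - 0.00625·V_1 = 0.3333
Determinant D = (0.05367)(0.04359) - (-0.00625)(-0.00625) = 0.0023
V_1 = [(0.4091)(0.04359) - (-0.00625)(0.3333)]/D = 8.658 V
V_3 = [(0.05367)(0.3333) - (0.4091)(-0.00625)]/D = 8.888 V
Part 1:
  Read off the nodal solution: V_3 = 8.888 V
Part 2:
  I_R5 = (V_1 - V_3)/R5 = (8.658 - 8.888)/160 = -0.001439 A
  Magnitude: I_R5 = 0.001439 A
Part 3:
  I_R2 = (V_1 - V_2)/R2 = (8.658 - 0)/510 = 0.01698 A
  P_R2 = I_R2² × R2 = (0.01698)² × 510 = 0.147 W
Part 4:
  Power in each resistor, P = (ΔV)²/R:
    P_R1 = (9 - 8.658)²/22 = 0.005311 W
    P_R2 = (8.658 - 0)²/510 = 0.147 W
    P_R3 = (9 - 8.888)²/27 = 0.0004611 W
    P_R4 = (0 - 8.888)²/3300 = 0.02394 W
    P_R5 = (8.658 - 8.888)²/160 = 0.0003313 W
  P_total = P_R1 + P_R2 + P_R3 + P_R4 + P_R5 = 0.177 W

Final answers:
1. V_3 = 8.888 V
2. I_R5 = 0.001439 A
3. P_R2 = 0.147 W
4. P_total = 0.177 W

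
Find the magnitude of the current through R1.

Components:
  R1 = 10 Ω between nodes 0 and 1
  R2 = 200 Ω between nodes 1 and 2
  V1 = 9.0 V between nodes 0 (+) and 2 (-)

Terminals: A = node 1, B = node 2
Nodal analysis, taking node 2 as the 0 V reference.
Source V1 fixes V_0 = 9 V.
KCL at each unknown node (sum of currents leaving = 0; resistances in Ω):
  Node 1: (V_1 - 9)/10 + (V_1 - 0)/200 = 0
Collecting terms: 0.105 × V_1 = 0.9  =>  V_1 = 8.571 V
I_R1 = (V_0 - V_1)/R1 = (9 - 8.571)/10 = 0.04286 A
|I_R1| = 0.04286 A

Final answer: |I_R1| = 0.04286 A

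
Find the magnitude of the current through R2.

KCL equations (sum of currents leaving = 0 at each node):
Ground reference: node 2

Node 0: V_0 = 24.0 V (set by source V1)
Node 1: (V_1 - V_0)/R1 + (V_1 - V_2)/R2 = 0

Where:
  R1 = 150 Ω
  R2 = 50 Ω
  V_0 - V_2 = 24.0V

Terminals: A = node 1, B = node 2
Nodal analysis, taking node 2 as the 0 V reference.
Source V1 fixes V_0 = 24 V.
KCL at each unknown node (sum of currents leaving = 0; resistances in Ω):
  Node 1: (V_1 - 24)/150 + (V_1 - 0)/50 = 0
Collecting terms: 0.02667 × V_1 = 0.16  =>  V_1 = 6 V
I_R2 = (V_1 - V_2)/R2 = (6 - 0)/50 = 0.12 A
|I_R2| = 0.12 A

Final answer: |I_R2| = 0.12 A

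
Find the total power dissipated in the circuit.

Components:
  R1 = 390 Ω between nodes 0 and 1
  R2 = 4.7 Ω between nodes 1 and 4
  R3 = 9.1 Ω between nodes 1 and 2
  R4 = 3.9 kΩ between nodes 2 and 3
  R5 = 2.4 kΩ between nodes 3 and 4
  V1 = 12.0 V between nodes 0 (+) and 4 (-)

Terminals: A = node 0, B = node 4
Nodal analysis, taking node 4 as the 0 V reference.
Source V1 fixes V_0 = 12 V.
KCL at each unknown node (sum of currents leaving = 0; resistances in Ω):
  Node 1: (V_1 - 12)/390 + (V_1 - 0)/4.7 + (V_1 - V_2)/9.1 = 0
  Node 2: (V_2 - V_1)/9.1 + (V_2 - V_3)/3900 = 0
  Node 3: (V_3 - V_2)/3900 + (V_3 - 0)/2400 = 0
Collecting terms (coefficients in siemens):
  0.3252·V_1 - 0.1099·V_2 = 0.03077
  0.1101·V_2 - 0.1099·V_1 - 0.0002564·V_3 = 0
  0.0006731·V_3 - 0.0002564·V_2 = 0
Solving these 3 simultaneous equations (Gaussian elimination) gives:
  V_1 = 0.1428 V, V_2 = 0.1426 V, V_3 = 0.05432 V
Power in each resistor, P = (ΔV)²/R:
  P_R1 = (12 - 0.1428)²/390 = 0.3605 W
  P_R2 = (0.1428 - 0)²/4.7 = 0.004338 W
  P_R3 = (0.1428 - 0.1426)²/9.1 = 0.000000004661 W
  P_R4 = (0.1426 - 0.05432)²/3900 = 0.000001998 W
  P_R5 = (0.05432 - 0)²/2400 = 0.000001229 W
P_total = P_R1 + P_R2 + P_R3 + P_R4 + P_R5 = 0.3648 W

Final answer: 0.3648 W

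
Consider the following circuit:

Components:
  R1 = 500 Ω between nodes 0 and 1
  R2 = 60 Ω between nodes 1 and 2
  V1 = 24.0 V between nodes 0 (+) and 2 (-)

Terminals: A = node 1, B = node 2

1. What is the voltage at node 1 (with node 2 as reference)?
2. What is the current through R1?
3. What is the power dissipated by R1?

Nodal analysis, taking node 2 as the 0 V reference.
Source V1 fixes V_0 = 24 V.
KCL at each unknown node (sum of currents leaving = 0; resistances in Ω):
  Node 1: (V_1 - 24)/500 + (V_1 - 0)/60 = 0
Collecting terms: 0.01867 × V_1 = 0.048  =>  V_1 = 2.571 V
Part 1:
  Read off the nodal solution: V_1 = 2.571 V
Part 2:
  I_R1 = (V_0 - V_1)/R1 = (24 - 2.571)/500 = 0.04286 A
  Magnitude: I_R1 = 0.04286 A
Part 3:
  I_R1 = (V_0 - V_1)/R1 = (24 - 2.571)/500 = 0.04286 A
  P_R1 = I_R1² × R1 = (0.04286)² × 500 = 0.9184 W

Final answers:
1. V_1 = 2.571 V
2. I_R1 = 0.04286 A
3. P_R1 = 0.9184 W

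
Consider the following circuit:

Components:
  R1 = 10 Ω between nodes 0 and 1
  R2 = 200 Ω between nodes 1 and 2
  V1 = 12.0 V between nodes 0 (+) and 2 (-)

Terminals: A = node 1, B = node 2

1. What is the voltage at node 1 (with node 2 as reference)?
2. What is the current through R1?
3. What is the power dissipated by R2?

Nodal analysis, taking node 2 as the 0 V reference.
Source V1 fixes V_0 = 12 V.
KCL at each unknown node (sum of currents leaving = 0; resistances in Ω):
  Node 1: (V_1 - 12)/10 + (V_1 - 0)/200 = 0
Collecting terms: 0.105 × V_1 = 1.2  =>  V_1 = 11.43 V
Part 1:
  Read off the nodal solution: V_1 = 11.43 V
Part 2:
  I_R1 = (V_0 - V_1)/R1 = (12 - 11.43)/10 = 0.05714 A
  Magnitude: I_R1 = 0.05714 A
Part 3:
  I_R2 = (V_1 - V_2)/R2 = (11.43 - 0)/200 = 0.05714 A
  P_R2 = I_R2² × R2 = (0.05714)² × 200 = 0.6531 W

Final answers:
1. V_1 = 11.43 V
2. I_R1 = 0.05714 A
3. P_R2 = 0.6531 W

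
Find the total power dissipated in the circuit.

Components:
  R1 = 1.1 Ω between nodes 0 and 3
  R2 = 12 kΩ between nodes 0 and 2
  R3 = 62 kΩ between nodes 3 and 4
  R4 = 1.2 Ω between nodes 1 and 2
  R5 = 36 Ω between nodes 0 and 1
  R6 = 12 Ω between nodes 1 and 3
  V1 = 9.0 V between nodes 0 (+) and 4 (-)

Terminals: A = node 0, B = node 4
Nodal analysis, taking node 4 as the 0 V reference.
Source V1 fixes V_0 = 9 V.
KCL at each unknown node (sum of currents leaving = 0; resistances in Ω):
  Node 1: (V_1 - V_2)/1.2 + (V_1 - 9)/36 + (V_1 - V_3)/12 = 0
  Node 2: (V_2 - 9)/12000 + (V_2 - V_1)/1.2 = 0
  Node 3: (V_3 - 9)/1.1 + (V_3 - 0)/62000 + (V_3 - V_1)/12 = 0
Collecting terms (coefficients in siemens):
  0.9444·V_1 - 0.8333·V_2 - 0.08333·V_3 = 0.25
  0.8334·V_2 - 0.8333·V_1 = 0.00075
  0.9924·V_3 - 0.08333·V_1 = 8.182
Solving these 3 simultaneous equations (Gaussian elimination) gives:
  V_1 = 9 V, V_2 = 9 V, V_3 = 9 V
Power in each resistor, P = (ΔV)²/R:
  P_R1 = (9 - 9)²/1.1 = 0.00000002215 W
  P_R2 = (9 - 9)²/12000 = 0.00000000000114 W
  P_R3 = (9 - 0)²/62000 = 0.001306 W
  P_R4 = (9 - 9)²/1.2 = 0 W
  P_R5 = (9 - 9)²/36 = 0.0000000003801 W
  P_R6 = (9 - 9)²/12 = 0.0000000001275 W
P_total = P_R1 + P_R2 + P_R3 + P_R4 + P_R5 + P_R6 = 0.001306 W

Final answer: 0.001306 W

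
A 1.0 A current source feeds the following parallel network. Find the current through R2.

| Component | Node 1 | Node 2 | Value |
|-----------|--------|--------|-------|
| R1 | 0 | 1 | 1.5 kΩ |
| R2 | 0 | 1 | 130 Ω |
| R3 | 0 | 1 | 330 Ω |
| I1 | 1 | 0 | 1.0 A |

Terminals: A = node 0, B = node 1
All resistors sit directly between nodes 0 and 1, so they are in parallel and share one voltage V; the full source current 1 A splits among them.
1/R_par = 1/1500 + 1/130 + 1/330 = 0.01139 S  =>  R_par = 87.8 Ω
V = I × R_par = 1 × 87.8 = 87.8 V
I_R2 = V/R2 = 87.8/130 = 0.6754 A

Final answer: 0.6754 A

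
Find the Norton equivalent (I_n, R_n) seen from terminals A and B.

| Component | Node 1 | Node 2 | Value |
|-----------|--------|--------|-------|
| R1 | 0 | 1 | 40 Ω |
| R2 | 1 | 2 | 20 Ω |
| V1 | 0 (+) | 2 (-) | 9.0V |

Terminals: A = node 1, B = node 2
Find the Thévenin equivalent first; then I_n = V_th/R_th and R_n = R_th.
Step 1 — V_th is the open-circuit voltage V_A - V_B (nothing connected across the terminals).
Nodal analysis, taking node 2 as the 0 V reference.
Source V1 fixes V_0 = 9 V.
KCL at each unknown node (sum of currents leaving = 0; resistances in Ω):
  Node 1: (V_1 - 9)/40 + (V_1 - 0)/20 = 0
Collecting terms: 0.075 × V_1 = 0.225  =>  V_1 = 3 V
V_th = V_1 - V_2 = 3 - 0 = 3 V
Step 2 — R_th: zero the source — replace V1 by a short circuit (node 2 merges into node 0) — and find the resistance seen between A (node 1) and B (node 0).
Reduce the network between node 1 (A) and node 0 (B) by series/parallel combination:
  Rp1 = R1 ‖ R2 (parallel, both between nodes 0 and 1) = 1/(1/40 + 1/20) = 13.33 Ω
R_th = 13.33 Ω
I_n = V_th/R_th = 3/13.33 = 0.225 A, and R_n = R_th = 13.33 Ω

Final answer: I_n = 0.225 A, R_n = 13.33 Ω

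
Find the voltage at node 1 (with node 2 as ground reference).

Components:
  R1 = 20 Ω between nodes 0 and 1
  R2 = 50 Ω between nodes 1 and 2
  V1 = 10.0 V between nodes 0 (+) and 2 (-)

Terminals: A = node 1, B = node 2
Nodal analysis, taking node 2 as the 0 V reference.
Source V1 fixes V_0 = 10 V.
KCL at each unknown node (sum of currents leaving = 0; resistances in Ω):
  Node 1: (V_1 - 10)/20 + (V_1 - 0)/50 = 0
Collecting terms: 0.07 × V_1 = 0.5  =>  V_1 = 7.143 V
The requested potential is V_1 = 7.143 V.

Final answer: V_1 = 7.143 V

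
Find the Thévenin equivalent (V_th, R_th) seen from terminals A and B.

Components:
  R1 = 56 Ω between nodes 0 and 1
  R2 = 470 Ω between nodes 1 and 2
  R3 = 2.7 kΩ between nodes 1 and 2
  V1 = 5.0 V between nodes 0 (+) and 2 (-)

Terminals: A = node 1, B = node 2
Step 1 — V_th is the open-circuit voltage V_A - V_B (nothing connected across the terminals).
Nodal analysis, taking node 2 as the 0 V reference.
Source V1 fixes V_0 = 5 V.
KCL at each unknown node (sum of currents leaving = 0; resistances in Ω):
  Node 1: (V_1 - 5)/56 + (V_1 - 0)/470 + (V_1 - 0)/2700 = 0
Collecting terms: 0.02036 × V_1 = 0.08929  =>  V_1 = 4.386 V
V_th = V_1 - V_2 = 4.386 - 0 = 4.386 V
Step 2 — R_th: zero the source — replace V1 by a short circuit (node 2 merges into node 0) — and find the resistance seen between A (node 1) and B (node 0).
Reduce the network between node 1 (A) and node 0 (B) by series/parallel combination:
  Rp1 = R1 ‖ R2 ‖ R3 (parallel, all between nodes 0 and 1) = 1/(1/56 + 1/470 + 1/2700) = 49.13 Ω
R_th = 49.13 Ω

Final answer: V_th = 4.386 V, R_th = 49.13 Ω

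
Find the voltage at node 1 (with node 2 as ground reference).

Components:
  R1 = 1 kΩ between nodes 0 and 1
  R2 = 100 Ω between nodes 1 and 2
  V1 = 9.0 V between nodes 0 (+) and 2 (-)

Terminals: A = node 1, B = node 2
Nodal analysis, taking node 2 as the 0 V reference.
Source V1 fixes V_0 = 9 V.
KCL at each unknown node (sum of currents leaving = 0; resistances in Ω):
  Node 1: (V_1 - 9)/1000 + (V_1 - 0)/100 = 0
Collecting terms: 0.011 × V_1 = 0.009  =>  V_1 = 0.8182 V
The requested potential is V_1 = 0.8182 V.

Final answer: V_1 = 0.8182 V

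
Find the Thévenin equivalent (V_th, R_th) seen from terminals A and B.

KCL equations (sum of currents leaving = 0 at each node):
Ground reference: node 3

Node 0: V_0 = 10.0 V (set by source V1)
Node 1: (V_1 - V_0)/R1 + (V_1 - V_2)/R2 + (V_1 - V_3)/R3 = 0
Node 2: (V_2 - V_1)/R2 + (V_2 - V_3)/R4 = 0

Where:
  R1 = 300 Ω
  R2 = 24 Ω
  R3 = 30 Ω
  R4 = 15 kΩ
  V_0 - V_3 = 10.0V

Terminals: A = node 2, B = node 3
Step 1 — V_th is the open-circuit voltage V_A - V_B (nothing connected across the terminals).
Nodal analysis, taking node 3 as the 0 V reference.
Source V1 fixes V_0 = 10 V.
KCL at each unknown node (sum of currents leaving = 0; resistances in Ω):
  Node 1: (V_1 - 10)/300 + (V_1 - V_2)/24 + (V_1 - 0)/30 = 0
  Node 2: (V_2 - V_1)/24 + (V_2 - 0)/15000 = 0
Collecting terms (coefficients in siemens):
  0.07833·V_1 - 0.04167·V_2 = 0.03333
  0.04173·V_2 - 0.04167·V_1 = 0
Determinant D = (0.07833)(0.04173) - (-0.04167)(-0.04167) = 0.001533
V_1 = [(0.03333)(0.04173) - (-0.04167)(0)]/D = 0.9074 V
V_2 = [(0.07833)(0) - (0.03333)(-0.04167)]/D = 0.906 V
V_th = V_2 - V_3 = 0.906 - 0 = 0.906 V
Step 2 — R_th: zero the source — replace V1 by a short circuit (node 3 merges into node 0) — and find the resistance seen between A (node 2) and B (node 0).
Reduce the network between node 2 (A) and node 0 (B) by series/parallel combination:
  Rp1 = R1 ‖ R3 (parallel, both between nodes 0 and 1) = 1/(1/300 + 1/30) = 27.27 Ω
  Rs1 = R2 + Rp1 (series, joined only at node 1) = 24 + 27.27 = 51.27 Ω
  Rp2 = R4 ‖ Rs1 (parallel, both between nodes 0 and 2) = 1/(1/15000 + 1/51.27) = 51.1 Ω
R_th = 51.1 Ω

Final answer: V_th = 0.906 V, R_th = 51.1 Ω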